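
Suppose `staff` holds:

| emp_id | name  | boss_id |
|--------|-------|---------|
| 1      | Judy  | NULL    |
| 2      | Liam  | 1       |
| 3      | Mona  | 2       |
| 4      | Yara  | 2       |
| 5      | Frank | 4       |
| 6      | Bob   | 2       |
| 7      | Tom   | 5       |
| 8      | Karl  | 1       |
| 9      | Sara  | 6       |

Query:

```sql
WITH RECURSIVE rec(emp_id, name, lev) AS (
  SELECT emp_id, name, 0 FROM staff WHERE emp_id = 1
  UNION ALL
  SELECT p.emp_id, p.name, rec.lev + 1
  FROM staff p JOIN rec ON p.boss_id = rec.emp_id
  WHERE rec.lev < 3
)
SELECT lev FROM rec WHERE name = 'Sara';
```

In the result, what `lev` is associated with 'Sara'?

3

Base: emp_id=1 (Judy) at lev 0.
Iteration 1: rows with boss_id in {1} -> Liam (id 2, lev 1), Karl (id 8, lev 1).
Iteration 2: rows with boss_id in {2,8} -> Mona (id 3, lev 2), Yara (id 4, lev 2), Bob (id 6, lev 2).
Iteration 3: rows with boss_id in {3,4,6} -> Frank (id 5, lev 3), Sara (id 9, lev 3).
Iteration 4: lev < 3 fails for all current rows; recursion stops.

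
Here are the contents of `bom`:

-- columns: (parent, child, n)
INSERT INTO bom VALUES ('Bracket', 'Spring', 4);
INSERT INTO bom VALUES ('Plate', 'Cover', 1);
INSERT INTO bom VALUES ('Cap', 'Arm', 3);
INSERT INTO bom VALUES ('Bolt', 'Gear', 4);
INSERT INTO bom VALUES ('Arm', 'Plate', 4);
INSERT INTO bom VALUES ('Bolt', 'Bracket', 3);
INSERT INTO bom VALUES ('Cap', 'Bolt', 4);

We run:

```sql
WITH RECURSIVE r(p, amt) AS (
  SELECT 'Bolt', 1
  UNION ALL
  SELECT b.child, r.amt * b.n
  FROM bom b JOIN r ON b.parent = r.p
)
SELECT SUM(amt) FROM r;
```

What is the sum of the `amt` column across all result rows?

Base: (Bolt, amt=1).
Iteration 1: components of {Bolt} -> Bracket = 1*3 = 3, Gear = 1*4 = 4.
Iteration 2: components of {Bracket,Gear} -> Spring = 3*4 = 12.
Iteration 3: no further components; recursion stops.
SUM(amt) = 1 + 4 + 3 + 12 = 20.

20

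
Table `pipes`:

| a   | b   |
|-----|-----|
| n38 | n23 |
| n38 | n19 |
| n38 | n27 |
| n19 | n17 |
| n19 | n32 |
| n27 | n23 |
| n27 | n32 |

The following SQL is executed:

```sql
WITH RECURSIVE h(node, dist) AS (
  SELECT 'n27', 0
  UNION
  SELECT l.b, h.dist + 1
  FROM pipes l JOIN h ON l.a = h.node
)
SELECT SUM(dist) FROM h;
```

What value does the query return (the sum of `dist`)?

Base: (n27, dist=0).
Iteration 1: edges from {n27} -> (n23, dist=1), (n32, dist=1).
Iteration 2: no outgoing edges from {n23,n32}; recursion stops.
SUM(dist) = 0 + 1 + 1 = 2.

2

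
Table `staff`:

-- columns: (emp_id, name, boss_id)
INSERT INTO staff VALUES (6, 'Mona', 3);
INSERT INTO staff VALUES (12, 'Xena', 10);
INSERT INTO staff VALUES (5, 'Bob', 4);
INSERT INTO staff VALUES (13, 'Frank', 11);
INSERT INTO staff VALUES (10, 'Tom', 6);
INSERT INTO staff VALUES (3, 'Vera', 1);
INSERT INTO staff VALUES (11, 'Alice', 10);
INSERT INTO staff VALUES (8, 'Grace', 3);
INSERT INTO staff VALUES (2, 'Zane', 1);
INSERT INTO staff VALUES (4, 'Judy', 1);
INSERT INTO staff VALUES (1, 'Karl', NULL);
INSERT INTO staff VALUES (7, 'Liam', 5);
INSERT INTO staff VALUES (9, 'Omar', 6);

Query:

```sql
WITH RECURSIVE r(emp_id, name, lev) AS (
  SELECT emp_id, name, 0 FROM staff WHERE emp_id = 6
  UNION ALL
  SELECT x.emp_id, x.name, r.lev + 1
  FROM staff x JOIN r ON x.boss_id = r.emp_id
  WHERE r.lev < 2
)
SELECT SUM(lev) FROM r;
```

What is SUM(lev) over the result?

Base: emp_id=6 (Mona) at lev 0.
Iteration 1: rows with boss_id in {6} -> Omar (id 9, lev 1), Tom (id 10, lev 1).
Iteration 2: rows with boss_id in {9,10} -> Alice (id 11, lev 2), Xena (id 12, lev 2).
Iteration 3: lev < 2 fails for all current rows; recursion stops.
SUM(lev) = 0 + 1 + 1 + 2 + 2 = 6.

6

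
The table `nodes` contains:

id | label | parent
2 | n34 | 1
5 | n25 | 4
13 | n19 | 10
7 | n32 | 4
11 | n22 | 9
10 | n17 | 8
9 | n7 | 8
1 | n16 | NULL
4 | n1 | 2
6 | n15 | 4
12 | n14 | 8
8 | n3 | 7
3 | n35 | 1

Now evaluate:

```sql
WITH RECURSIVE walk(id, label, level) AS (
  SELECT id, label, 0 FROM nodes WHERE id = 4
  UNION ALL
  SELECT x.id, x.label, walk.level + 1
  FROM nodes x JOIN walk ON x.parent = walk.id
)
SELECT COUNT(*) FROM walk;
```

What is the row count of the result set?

10

Base: id=4 (n1) at level 0.
Iteration 1: rows with parent in {4} -> n25 (id 5, level 1), n15 (id 6, level 1), n32 (id 7, level 1).
Iteration 2: rows with parent in {5,6,7} -> n3 (id 8, level 2).
Iteration 3: rows with parent in {8} -> n7 (id 9, level 3), n17 (id 10, level 3), n14 (id 12, level 3).
Iteration 4: rows with parent in {9,10,12} -> n22 (id 11, level 4), n19 (id 13, level 4).
Iteration 5: no rows with parent in {11,13}; recursion stops.
Total rows emitted: 10.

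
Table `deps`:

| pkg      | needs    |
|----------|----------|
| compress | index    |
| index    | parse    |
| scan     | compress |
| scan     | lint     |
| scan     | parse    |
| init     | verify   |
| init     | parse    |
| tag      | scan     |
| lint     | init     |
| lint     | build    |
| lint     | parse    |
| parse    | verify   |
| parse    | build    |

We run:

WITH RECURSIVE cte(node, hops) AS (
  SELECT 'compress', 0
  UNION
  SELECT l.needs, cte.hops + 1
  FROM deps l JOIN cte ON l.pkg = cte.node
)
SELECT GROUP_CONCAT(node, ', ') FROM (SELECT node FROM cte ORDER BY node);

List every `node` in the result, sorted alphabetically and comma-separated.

Base: (compress, hops=0).
Iteration 1: edges from {compress} -> (index, hops=1).
Iteration 2: edges from {index} -> (parse, hops=2).
Iteration 3: edges from {parse} -> (build, hops=3), (verify, hops=3).
Iteration 4: no outgoing edges from {build,verify}; recursion stops.

build, compress, index, parse, verify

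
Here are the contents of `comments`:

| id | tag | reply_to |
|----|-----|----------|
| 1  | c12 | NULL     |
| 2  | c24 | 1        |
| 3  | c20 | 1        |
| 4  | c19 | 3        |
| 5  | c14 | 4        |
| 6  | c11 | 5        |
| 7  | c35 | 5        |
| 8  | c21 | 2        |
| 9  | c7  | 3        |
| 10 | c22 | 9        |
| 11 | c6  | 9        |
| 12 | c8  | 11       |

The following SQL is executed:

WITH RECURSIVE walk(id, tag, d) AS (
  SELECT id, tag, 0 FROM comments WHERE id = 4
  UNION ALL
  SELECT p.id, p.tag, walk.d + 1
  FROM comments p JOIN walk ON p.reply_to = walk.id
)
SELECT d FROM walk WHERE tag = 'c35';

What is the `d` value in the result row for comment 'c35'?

Base: id=4 (c19) at d 0.
Iteration 1: rows with reply_to in {4} -> c14 (id 5, d 1).
Iteration 2: rows with reply_to in {5} -> c11 (id 6, d 2), c35 (id 7, d 2).
Iteration 3: no rows with reply_to in {6,7}; recursion stops.

2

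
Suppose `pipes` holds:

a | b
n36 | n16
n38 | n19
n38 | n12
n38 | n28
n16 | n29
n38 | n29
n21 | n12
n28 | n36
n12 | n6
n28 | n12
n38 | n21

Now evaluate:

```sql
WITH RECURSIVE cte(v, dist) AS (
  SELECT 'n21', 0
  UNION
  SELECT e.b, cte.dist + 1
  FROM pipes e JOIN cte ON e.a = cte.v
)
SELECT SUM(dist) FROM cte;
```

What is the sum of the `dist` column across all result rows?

3

Base: (n21, dist=0).
Iteration 1: edges from {n21} -> (n12, dist=1).
Iteration 2: edges from {n12} -> (n6, dist=2).
Iteration 3: no outgoing edges from {n6}; recursion stops.
SUM(dist) = 0 + 1 + 2 = 3.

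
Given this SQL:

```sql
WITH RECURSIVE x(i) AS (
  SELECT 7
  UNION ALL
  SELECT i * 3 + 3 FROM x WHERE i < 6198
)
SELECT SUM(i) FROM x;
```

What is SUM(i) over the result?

Base: i=7.
Iteration 1: 7 < 6198 holds -> i = 7 * 3 + 3 = 24.
Iteration 2: 24 < 6198 holds -> i = 24 * 3 + 3 = 75.
Iteration 3: 75 < 6198 holds -> i = 75 * 3 + 3 = 228.
Iteration 4: 228 < 6198 holds -> i = 228 * 3 + 3 = 687.
Iteration 5: 687 < 6198 holds -> i = 687 * 3 + 3 = 2064.
Iteration 6: 2064 < 6198 holds -> i = 2064 * 3 + 3 = 6195.
Iteration 7: 6195 < 6198 holds -> i = 6195 * 3 + 3 = 18588.
Iteration 8: 18588 < 6198 fails; recursion stops.
SUM(i) = 7 + 24 + 75 + 228 + 687 + 2064 + 6195 + 18588 = 27868.

27868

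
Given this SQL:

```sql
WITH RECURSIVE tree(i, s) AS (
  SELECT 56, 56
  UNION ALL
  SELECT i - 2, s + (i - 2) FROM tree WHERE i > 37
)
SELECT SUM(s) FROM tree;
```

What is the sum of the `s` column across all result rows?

Base: i=56, s=56.
Iteration 1: 56 > 37 holds -> i = 56 - 2 = 54, s = 56 + 54 = 110.
Iteration 2: 54 > 37 holds -> i = 54 - 2 = 52, s = 110 + 52 = 162.
Iteration 3: 52 > 37 holds -> i = 52 - 2 = 50, s = 162 + 50 = 212.
Iteration 4: 50 > 37 holds -> i = 50 - 2 = 48, s = 212 + 48 = 260.
Iteration 5: 48 > 37 holds -> i = 48 - 2 = 46, s = 260 + 46 = 306.
Iteration 6: 46 > 37 holds -> i = 46 - 2 = 44, s = 306 + 44 = 350.
Iteration 7: 44 > 37 holds -> i = 44 - 2 = 42, s = 350 + 42 = 392.
Iteration 8: 42 > 37 holds -> i = 42 - 2 = 40, s = 392 + 40 = 432.
Iteration 9: 40 > 37 holds -> i = 40 - 2 = 38, s = 432 + 38 = 470.
Iteration 10: 38 > 37 holds -> i = 38 - 2 = 36, s = 470 + 36 = 506.
Iteration 11: 36 > 37 fails; recursion stops.
SUM(s) = 56 + 110 + 162 + 212 + 260 + 306 + 350 + 392 + 432 + 470 + 506 = 3256.

3256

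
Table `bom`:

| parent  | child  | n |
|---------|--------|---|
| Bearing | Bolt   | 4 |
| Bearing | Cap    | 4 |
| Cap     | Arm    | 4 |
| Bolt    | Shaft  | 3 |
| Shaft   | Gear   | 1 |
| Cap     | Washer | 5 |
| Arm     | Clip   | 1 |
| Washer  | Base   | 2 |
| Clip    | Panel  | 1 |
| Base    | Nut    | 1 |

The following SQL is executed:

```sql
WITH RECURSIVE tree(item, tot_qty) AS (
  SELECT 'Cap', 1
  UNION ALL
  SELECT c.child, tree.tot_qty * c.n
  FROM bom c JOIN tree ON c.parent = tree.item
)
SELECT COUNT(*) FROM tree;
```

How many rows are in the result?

7

Base: (Cap, tot_qty=1).
Iteration 1: components of {Cap} -> Arm = 1*4 = 4, Washer = 1*5 = 5.
Iteration 2: components of {Arm,Washer} -> Base = 5*2 = 10, Clip = 4*1 = 4.
Iteration 3: components of {Base,Clip} -> Nut = 10*1 = 10, Panel = 4*1 = 4.
Iteration 4: no further components; recursion stops.
Total rows emitted: 7.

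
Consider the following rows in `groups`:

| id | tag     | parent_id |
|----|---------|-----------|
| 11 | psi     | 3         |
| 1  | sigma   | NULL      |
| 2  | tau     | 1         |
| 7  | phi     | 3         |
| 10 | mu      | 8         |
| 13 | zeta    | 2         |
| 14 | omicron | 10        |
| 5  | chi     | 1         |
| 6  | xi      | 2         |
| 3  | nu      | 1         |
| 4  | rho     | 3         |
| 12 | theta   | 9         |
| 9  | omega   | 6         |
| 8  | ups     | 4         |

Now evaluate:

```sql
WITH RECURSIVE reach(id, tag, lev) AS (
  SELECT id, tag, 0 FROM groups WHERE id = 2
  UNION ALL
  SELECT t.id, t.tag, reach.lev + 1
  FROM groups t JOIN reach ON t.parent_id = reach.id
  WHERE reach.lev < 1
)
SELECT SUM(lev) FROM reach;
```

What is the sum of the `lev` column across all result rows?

Base: id=2 (tau) at lev 0.
Iteration 1: rows with parent_id in {2} -> xi (id 6, lev 1), zeta (id 13, lev 1).
Iteration 2: lev < 1 fails for all current rows; recursion stops.
SUM(lev) = 0 + 1 + 1 = 2.

2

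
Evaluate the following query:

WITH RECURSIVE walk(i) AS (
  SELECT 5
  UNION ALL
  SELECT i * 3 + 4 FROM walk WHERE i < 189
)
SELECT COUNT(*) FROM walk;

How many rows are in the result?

Base: i=5.
Iteration 1: 5 < 189 holds -> i = 5 * 3 + 4 = 19.
Iteration 2: 19 < 189 holds -> i = 19 * 3 + 4 = 61.
Iteration 3: 61 < 189 holds -> i = 61 * 3 + 4 = 187.
Iteration 4: 187 < 189 holds -> i = 187 * 3 + 4 = 565.
Iteration 5: 565 < 189 fails; recursion stops.
Total rows emitted: 5.

5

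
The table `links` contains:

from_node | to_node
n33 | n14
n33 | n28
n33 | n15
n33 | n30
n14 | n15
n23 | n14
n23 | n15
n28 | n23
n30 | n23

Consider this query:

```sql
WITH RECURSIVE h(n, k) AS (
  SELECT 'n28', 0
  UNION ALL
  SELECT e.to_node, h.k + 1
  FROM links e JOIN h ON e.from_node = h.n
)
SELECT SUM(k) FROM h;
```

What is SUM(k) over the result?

8

Base: (n28, k=0).
Iteration 1: edges from {n28} -> (n23, k=1).
Iteration 2: edges from {n23} -> (n14, k=2), (n15, k=2).
Iteration 3: edges from {n14,n15} -> (n15, k=3).
Iteration 4: no outgoing edges from {n15}; recursion stops.
SUM(k) = 0 + 1 + 2 + 2 + 3 = 8.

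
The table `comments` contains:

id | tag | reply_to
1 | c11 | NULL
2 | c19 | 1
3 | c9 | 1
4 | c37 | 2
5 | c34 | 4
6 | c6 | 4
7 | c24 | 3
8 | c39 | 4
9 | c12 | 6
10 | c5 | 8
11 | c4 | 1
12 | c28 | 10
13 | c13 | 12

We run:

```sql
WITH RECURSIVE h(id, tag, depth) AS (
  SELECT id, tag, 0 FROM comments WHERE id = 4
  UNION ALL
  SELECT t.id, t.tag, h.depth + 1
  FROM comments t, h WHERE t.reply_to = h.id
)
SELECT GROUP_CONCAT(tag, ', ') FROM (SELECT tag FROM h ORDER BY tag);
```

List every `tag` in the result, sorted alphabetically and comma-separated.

c12, c13, c28, c34, c37, c39, c5, c6

Base: id=4 (c37) at depth 0.
Iteration 1: rows with reply_to in {4} -> c34 (id 5, depth 1), c6 (id 6, depth 1), c39 (id 8, depth 1).
Iteration 2: rows with reply_to in {5,6,8} -> c12 (id 9, depth 2), c5 (id 10, depth 2).
Iteration 3: rows with reply_to in {9,10} -> c28 (id 12, depth 3).
Iteration 4: rows with reply_to in {12} -> c13 (id 13, depth 4).
Iteration 5: no rows with reply_to in {13}; recursion stops.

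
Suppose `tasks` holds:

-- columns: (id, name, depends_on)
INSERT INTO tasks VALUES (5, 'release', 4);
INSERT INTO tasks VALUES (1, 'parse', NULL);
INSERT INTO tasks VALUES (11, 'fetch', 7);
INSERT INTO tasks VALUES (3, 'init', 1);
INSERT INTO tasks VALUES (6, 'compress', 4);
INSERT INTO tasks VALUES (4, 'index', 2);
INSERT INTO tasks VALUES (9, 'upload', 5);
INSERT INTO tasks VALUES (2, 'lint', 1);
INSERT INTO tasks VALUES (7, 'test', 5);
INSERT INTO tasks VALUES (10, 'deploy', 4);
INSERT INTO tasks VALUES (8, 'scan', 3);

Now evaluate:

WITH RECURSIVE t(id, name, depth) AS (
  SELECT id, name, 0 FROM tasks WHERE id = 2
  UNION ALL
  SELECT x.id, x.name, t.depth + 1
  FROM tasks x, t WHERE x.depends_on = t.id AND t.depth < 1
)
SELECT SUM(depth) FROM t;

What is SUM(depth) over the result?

Base: id=2 (lint) at depth 0.
Iteration 1: rows with depends_on in {2} -> index (id 4, depth 1).
Iteration 2: depth < 1 fails for all current rows; recursion stops.
SUM(depth) = 0 + 1 = 1.

1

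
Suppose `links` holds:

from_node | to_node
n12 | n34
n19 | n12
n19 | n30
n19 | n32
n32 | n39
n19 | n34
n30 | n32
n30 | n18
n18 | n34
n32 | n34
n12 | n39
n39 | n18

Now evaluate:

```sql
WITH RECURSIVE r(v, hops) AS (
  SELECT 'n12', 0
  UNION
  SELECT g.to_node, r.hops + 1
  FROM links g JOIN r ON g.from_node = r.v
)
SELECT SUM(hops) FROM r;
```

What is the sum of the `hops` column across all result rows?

7

Base: (n12, hops=0).
Iteration 1: edges from {n12} -> (n34, hops=1), (n39, hops=1).
Iteration 2: edges from {n34,n39} -> (n18, hops=2).
Iteration 3: edges from {n18} -> (n34, hops=3).
Iteration 4: no outgoing edges from {n34}; recursion stops.
SUM(hops) = 0 + 1 + 1 + 2 + 3 = 7.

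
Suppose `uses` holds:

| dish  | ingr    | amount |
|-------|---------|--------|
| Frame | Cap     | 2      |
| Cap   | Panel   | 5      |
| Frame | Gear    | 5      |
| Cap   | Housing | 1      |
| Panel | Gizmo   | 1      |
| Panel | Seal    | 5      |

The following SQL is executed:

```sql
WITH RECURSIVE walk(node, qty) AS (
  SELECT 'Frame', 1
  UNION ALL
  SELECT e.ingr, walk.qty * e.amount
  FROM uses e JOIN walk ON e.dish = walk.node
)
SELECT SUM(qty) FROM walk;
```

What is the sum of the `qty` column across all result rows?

80

Base: (Frame, qty=1).
Iteration 1: components of {Frame} -> Cap = 1*2 = 2, Gear = 1*5 = 5.
Iteration 2: components of {Cap,Gear} -> Housing = 2*1 = 2, Panel = 2*5 = 10.
Iteration 3: components of {Housing,Panel} -> Gizmo = 10*1 = 10, Seal = 10*5 = 50.
Iteration 4: no further components; recursion stops.
SUM(qty) = 1 + 2 + 5 + 10 + 2 + 10 + 50 = 80.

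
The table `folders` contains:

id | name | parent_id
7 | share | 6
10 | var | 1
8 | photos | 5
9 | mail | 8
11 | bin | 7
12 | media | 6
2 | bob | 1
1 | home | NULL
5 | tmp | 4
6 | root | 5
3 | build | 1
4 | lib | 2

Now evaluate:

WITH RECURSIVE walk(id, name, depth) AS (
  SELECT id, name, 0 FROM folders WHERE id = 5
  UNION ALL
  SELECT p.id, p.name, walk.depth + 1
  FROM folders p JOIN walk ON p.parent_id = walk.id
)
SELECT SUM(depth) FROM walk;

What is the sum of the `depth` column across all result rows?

11

Base: id=5 (tmp) at depth 0.
Iteration 1: rows with parent_id in {5} -> root (id 6, depth 1), photos (id 8, depth 1).
Iteration 2: rows with parent_id in {6,8} -> share (id 7, depth 2), mail (id 9, depth 2), media (id 12, depth 2).
Iteration 3: rows with parent_id in {7,9,12} -> bin (id 11, depth 3).
Iteration 4: no rows with parent_id in {11}; recursion stops.
SUM(depth) = 0 + 1 + 1 + 2 + 2 + 2 + 3 = 11.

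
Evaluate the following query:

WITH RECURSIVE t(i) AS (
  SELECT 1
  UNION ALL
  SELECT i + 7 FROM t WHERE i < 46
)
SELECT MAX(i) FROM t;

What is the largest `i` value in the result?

50

Base: i=1.
Iteration 1: 1 < 46 holds -> i = 1 + 7 = 8.
Iteration 2: 8 < 46 holds -> i = 8 + 7 = 15.
Iteration 3: 15 < 46 holds -> i = 15 + 7 = 22.
Iteration 4: 22 < 46 holds -> i = 22 + 7 = 29.
Iteration 5: 29 < 46 holds -> i = 29 + 7 = 36.
Iteration 6: 36 < 46 holds -> i = 36 + 7 = 43.
Iteration 7: 43 < 46 holds -> i = 43 + 7 = 50.
Iteration 8: 50 < 46 fails; recursion stops.
i values: 1, 8, 15, 22, 29, 36, 43, 50; the maximum is 50.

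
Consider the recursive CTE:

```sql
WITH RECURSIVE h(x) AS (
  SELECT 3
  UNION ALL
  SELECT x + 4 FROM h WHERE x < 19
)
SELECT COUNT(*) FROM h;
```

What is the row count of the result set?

Base: x=3.
Iteration 1: 3 < 19 holds -> x = 3 + 4 = 7.
Iteration 2: 7 < 19 holds -> x = 7 + 4 = 11.
Iteration 3: 11 < 19 holds -> x = 11 + 4 = 15.
Iteration 4: 15 < 19 holds -> x = 15 + 4 = 19.
Iteration 5: 19 < 19 fails; recursion stops.
Total rows emitted: 5.

5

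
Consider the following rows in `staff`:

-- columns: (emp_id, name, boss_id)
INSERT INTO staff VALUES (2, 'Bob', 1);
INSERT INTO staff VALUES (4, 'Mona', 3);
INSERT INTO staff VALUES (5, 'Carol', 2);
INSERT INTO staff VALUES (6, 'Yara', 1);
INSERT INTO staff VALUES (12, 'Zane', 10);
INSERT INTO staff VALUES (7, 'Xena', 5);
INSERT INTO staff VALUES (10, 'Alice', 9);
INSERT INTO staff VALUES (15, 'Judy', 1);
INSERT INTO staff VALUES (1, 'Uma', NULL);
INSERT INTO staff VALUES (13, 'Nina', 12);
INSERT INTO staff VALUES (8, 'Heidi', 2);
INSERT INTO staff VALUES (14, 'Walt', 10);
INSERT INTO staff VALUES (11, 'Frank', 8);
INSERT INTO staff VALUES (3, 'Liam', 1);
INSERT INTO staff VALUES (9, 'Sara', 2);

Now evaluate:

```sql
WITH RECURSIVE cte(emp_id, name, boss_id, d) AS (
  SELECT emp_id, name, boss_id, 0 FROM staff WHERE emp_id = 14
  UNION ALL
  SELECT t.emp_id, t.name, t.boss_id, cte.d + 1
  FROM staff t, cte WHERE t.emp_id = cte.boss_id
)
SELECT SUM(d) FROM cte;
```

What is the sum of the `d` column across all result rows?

Base: emp_id=14 (Walt), boss_id=10, d 0.
Iteration 1: join on emp_id=10 -> Alice (id 10, boss_id=9, d 1).
Iteration 2: join on emp_id=9 -> Sara (id 9, boss_id=2, d 2).
Iteration 3: join on emp_id=2 -> Bob (id 2, boss_id=1, d 3).
Iteration 4: join on emp_id=1 -> Uma (id 1, boss_id=NULL, d 4).
Iteration 5: boss_id is NULL; no match; recursion stops.
SUM(d) = 0 + 1 + 2 + 3 + 4 = 10.

10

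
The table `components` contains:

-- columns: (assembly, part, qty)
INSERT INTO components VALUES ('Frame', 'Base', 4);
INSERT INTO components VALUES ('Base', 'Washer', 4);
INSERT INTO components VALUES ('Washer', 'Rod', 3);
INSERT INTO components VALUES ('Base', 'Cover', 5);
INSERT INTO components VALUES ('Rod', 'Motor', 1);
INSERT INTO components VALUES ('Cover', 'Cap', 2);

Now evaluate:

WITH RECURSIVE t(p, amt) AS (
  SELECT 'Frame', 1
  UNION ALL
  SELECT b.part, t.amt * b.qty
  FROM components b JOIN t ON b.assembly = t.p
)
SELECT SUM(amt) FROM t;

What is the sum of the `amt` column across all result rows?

Base: (Frame, amt=1).
Iteration 1: components of {Frame} -> Base = 1*4 = 4.
Iteration 2: components of {Base} -> Cover = 4*5 = 20, Washer = 4*4 = 16.
Iteration 3: components of {Cover,Washer} -> Cap = 20*2 = 40, Rod = 16*3 = 48.
Iteration 4: components of {Cap,Rod} -> Motor = 48*1 = 48.
Iteration 5: no further components; recursion stops.
SUM(amt) = 1 + 4 + 16 + 20 + 48 + 40 + 48 = 177.

177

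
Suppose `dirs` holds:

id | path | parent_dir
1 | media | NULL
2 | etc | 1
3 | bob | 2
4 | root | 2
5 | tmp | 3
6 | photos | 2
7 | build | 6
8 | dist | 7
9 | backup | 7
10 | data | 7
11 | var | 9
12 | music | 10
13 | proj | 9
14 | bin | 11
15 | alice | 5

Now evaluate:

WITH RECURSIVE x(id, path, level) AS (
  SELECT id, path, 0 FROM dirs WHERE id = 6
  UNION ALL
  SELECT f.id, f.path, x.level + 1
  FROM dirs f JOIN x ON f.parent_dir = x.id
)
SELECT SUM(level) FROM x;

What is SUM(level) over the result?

Base: id=6 (photos) at level 0.
Iteration 1: rows with parent_dir in {6} -> build (id 7, level 1).
Iteration 2: rows with parent_dir in {7} -> dist (id 8, level 2), backup (id 9, level 2), data (id 10, level 2).
Iteration 3: rows with parent_dir in {8,9,10} -> var (id 11, level 3), music (id 12, level 3), proj (id 13, level 3).
Iteration 4: rows with parent_dir in {11,12,13} -> bin (id 14, level 4).
Iteration 5: no rows with parent_dir in {14}; recursion stops.
SUM(level) = 0 + 1 + 2 + 2 + 2 + 3 + 3 + 3 + 4 = 20.

20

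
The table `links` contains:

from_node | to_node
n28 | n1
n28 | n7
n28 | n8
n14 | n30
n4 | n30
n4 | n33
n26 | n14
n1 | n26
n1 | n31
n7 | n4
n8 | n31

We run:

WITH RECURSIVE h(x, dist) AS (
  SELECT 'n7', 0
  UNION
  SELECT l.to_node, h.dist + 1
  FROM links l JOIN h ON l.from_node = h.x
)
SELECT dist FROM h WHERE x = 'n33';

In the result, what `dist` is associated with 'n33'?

2

Base: (n7, dist=0).
Iteration 1: edges from {n7} -> (n4, dist=1).
Iteration 2: edges from {n4} -> (n30, dist=2), (n33, dist=2).
Iteration 3: no outgoing edges from {n30,n33}; recursion stops.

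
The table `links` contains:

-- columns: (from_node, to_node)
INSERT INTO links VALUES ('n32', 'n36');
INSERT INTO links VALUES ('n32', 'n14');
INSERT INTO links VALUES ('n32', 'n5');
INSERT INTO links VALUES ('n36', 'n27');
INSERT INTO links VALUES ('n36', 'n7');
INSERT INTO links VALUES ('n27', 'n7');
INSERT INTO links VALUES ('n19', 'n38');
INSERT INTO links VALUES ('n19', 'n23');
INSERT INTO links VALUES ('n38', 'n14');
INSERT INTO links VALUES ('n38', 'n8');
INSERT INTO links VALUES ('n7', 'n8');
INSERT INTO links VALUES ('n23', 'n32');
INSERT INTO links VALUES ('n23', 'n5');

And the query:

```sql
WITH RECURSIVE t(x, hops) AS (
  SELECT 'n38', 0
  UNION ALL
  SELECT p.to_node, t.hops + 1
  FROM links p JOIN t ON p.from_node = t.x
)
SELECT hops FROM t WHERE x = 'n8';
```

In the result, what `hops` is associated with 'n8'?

1

Base: (n38, hops=0).
Iteration 1: edges from {n38} -> (n14, hops=1), (n8, hops=1).
Iteration 2: no outgoing edges from {n14,n8}; recursion stops.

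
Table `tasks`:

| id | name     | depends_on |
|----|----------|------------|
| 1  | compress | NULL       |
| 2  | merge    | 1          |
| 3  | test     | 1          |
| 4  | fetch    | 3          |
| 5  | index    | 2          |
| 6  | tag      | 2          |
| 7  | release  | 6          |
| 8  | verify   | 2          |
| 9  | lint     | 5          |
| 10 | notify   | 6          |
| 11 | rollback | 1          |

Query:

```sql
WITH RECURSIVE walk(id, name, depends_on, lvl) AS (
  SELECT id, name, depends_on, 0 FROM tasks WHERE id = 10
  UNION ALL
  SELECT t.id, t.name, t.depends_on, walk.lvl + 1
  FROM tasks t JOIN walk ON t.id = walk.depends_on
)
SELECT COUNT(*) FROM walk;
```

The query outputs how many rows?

4

Base: id=10 (notify), depends_on=6, lvl 0.
Iteration 1: join on id=6 -> tag (id 6, depends_on=2, lvl 1).
Iteration 2: join on id=2 -> merge (id 2, depends_on=1, lvl 2).
Iteration 3: join on id=1 -> compress (id 1, depends_on=NULL, lvl 3).
Iteration 4: depends_on is NULL; no match; recursion stops.
Total rows emitted: 4.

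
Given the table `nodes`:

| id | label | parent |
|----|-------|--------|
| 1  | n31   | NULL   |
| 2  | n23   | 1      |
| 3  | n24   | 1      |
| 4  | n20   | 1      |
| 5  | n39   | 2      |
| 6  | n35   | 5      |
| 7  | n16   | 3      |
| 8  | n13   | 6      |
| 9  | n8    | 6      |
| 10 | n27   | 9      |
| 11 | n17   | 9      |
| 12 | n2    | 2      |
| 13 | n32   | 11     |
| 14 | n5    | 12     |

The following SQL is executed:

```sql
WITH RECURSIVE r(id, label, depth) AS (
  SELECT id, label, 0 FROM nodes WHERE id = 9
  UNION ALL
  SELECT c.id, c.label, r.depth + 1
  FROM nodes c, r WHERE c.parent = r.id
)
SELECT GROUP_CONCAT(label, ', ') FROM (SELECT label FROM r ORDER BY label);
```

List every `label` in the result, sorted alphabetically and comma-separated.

Base: id=9 (n8) at depth 0.
Iteration 1: rows with parent in {9} -> n27 (id 10, depth 1), n17 (id 11, depth 1).
Iteration 2: rows with parent in {10,11} -> n32 (id 13, depth 2).
Iteration 3: no rows with parent in {13}; recursion stops.

n17, n27, n32, n8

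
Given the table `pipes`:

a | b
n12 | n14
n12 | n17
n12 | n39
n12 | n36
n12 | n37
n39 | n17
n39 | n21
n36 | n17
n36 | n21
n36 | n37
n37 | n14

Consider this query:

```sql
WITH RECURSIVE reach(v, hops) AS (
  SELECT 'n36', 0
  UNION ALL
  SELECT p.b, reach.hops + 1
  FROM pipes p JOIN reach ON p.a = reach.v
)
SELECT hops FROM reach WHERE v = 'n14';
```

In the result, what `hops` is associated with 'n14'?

Base: (n36, hops=0).
Iteration 1: edges from {n36} -> (n17, hops=1), (n21, hops=1), (n37, hops=1).
Iteration 2: edges from {n17,n21,n37} -> (n14, hops=2).
Iteration 3: no outgoing edges from {n14}; recursion stops.

2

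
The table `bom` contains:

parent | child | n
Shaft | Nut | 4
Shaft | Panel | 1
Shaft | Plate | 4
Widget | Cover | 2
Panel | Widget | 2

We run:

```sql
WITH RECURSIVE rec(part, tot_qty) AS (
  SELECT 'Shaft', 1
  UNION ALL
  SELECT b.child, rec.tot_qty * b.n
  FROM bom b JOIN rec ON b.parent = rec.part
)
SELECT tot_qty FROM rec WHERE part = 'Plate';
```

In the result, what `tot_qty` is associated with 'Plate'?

Base: (Shaft, tot_qty=1).
Iteration 1: components of {Shaft} -> Nut = 1*4 = 4, Panel = 1*1 = 1, Plate = 1*4 = 4.
Iteration 2: components of {Nut,Panel,Plate} -> Widget = 1*2 = 2.
Iteration 3: components of {Widget} -> Cover = 2*2 = 4.
Iteration 4: no further components; recursion stops.

4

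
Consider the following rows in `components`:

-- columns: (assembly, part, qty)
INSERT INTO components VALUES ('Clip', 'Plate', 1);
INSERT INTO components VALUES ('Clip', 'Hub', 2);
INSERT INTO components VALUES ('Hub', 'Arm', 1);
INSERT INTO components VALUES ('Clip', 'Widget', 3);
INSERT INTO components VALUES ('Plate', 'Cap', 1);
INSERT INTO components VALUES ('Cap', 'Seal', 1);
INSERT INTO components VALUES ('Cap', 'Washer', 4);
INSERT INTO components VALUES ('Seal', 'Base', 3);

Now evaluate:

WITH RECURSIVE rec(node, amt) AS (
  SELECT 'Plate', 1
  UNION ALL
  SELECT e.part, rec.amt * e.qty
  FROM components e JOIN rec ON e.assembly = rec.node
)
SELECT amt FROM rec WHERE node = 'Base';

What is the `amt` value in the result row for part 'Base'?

3

Base: (Plate, amt=1).
Iteration 1: components of {Plate} -> Cap = 1*1 = 1.
Iteration 2: components of {Cap} -> Seal = 1*1 = 1, Washer = 1*4 = 4.
Iteration 3: components of {Seal,Washer} -> Base = 1*3 = 3.
Iteration 4: no further components; recursion stops.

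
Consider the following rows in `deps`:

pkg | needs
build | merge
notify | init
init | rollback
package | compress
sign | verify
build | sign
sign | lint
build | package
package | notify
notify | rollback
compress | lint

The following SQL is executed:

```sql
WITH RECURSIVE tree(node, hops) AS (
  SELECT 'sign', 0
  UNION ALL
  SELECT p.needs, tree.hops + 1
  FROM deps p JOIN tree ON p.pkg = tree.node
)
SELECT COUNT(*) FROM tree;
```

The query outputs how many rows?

Base: (sign, hops=0).
Iteration 1: edges from {sign} -> (lint, hops=1), (verify, hops=1).
Iteration 2: no outgoing edges from {lint,verify}; recursion stops.
Total rows emitted: 3.

3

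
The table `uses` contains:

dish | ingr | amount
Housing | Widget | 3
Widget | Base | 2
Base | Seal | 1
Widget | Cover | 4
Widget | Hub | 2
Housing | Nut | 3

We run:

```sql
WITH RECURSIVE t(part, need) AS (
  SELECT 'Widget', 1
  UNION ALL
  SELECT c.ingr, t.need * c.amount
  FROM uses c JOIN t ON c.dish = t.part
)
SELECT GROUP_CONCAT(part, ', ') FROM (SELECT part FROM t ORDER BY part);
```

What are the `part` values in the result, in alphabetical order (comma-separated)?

Base, Cover, Hub, Seal, Widget

Base: (Widget, need=1).
Iteration 1: components of {Widget} -> Base = 1*2 = 2, Cover = 1*4 = 4, Hub = 1*2 = 2.
Iteration 2: components of {Base,Cover,Hub} -> Seal = 2*1 = 2.
Iteration 3: no further components; recursion stops.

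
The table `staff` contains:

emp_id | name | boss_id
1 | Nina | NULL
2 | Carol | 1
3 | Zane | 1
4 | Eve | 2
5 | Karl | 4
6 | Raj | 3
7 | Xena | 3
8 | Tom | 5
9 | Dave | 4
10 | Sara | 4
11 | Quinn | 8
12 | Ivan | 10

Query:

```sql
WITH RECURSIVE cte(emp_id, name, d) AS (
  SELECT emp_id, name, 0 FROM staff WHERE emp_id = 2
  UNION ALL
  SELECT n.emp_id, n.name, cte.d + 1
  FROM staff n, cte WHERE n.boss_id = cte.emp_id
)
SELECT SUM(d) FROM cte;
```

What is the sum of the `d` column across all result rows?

Base: emp_id=2 (Carol) at d 0.
Iteration 1: rows with boss_id in {2} -> Eve (id 4, d 1).
Iteration 2: rows with boss_id in {4} -> Karl (id 5, d 2), Dave (id 9, d 2), Sara (id 10, d 2).
Iteration 3: rows with boss_id in {5,9,10} -> Tom (id 8, d 3), Ivan (id 12, d 3).
Iteration 4: rows with boss_id in {8,12} -> Quinn (id 11, d 4).
Iteration 5: no rows with boss_id in {11}; recursion stops.
SUM(d) = 0 + 1 + 2 + 2 + 2 + 3 + 3 + 4 = 17.

17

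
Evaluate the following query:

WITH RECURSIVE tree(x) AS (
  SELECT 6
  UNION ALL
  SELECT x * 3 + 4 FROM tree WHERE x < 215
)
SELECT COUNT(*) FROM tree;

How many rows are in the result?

Base: x=6.
Iteration 1: 6 < 215 holds -> x = 6 * 3 + 4 = 22.
Iteration 2: 22 < 215 holds -> x = 22 * 3 + 4 = 70.
Iteration 3: 70 < 215 holds -> x = 70 * 3 + 4 = 214.
Iteration 4: 214 < 215 holds -> x = 214 * 3 + 4 = 646.
Iteration 5: 646 < 215 fails; recursion stops.
Total rows emitted: 5.

5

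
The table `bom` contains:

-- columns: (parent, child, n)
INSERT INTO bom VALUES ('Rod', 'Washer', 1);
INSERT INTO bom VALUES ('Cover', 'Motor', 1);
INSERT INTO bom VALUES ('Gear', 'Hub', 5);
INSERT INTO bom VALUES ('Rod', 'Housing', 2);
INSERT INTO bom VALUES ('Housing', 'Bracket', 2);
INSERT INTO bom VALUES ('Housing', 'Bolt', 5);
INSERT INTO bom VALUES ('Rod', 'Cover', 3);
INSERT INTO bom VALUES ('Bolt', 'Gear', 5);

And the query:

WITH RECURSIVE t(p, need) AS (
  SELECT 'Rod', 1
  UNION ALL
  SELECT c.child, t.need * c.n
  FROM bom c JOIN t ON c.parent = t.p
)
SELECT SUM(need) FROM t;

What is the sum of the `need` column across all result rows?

324

Base: (Rod, need=1).
Iteration 1: components of {Rod} -> Cover = 1*3 = 3, Housing = 1*2 = 2, Washer = 1*1 = 1.
Iteration 2: components of {Cover,Housing,Washer} -> Bolt = 2*5 = 10, Bracket = 2*2 = 4, Motor = 3*1 = 3.
Iteration 3: components of {Bolt,Bracket,Motor} -> Gear = 10*5 = 50.
Iteration 4: components of {Gear} -> Hub = 50*5 = 250.
Iteration 5: no further components; recursion stops.
SUM(need) = 1 + 2 + 3 + 1 + 10 + 4 + 3 + 50 + 250 = 324.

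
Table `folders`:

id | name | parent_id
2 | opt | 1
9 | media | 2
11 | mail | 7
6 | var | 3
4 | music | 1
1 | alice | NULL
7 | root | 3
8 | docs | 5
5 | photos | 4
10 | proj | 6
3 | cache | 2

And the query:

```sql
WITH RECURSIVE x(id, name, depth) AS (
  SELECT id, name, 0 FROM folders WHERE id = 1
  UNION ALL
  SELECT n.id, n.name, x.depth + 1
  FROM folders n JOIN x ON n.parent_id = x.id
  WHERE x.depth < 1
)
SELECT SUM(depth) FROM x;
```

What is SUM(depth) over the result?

Base: id=1 (alice) at depth 0.
Iteration 1: rows with parent_id in {1} -> opt (id 2, depth 1), music (id 4, depth 1).
Iteration 2: depth < 1 fails for all current rows; recursion stops.
SUM(depth) = 0 + 1 + 1 = 2.

2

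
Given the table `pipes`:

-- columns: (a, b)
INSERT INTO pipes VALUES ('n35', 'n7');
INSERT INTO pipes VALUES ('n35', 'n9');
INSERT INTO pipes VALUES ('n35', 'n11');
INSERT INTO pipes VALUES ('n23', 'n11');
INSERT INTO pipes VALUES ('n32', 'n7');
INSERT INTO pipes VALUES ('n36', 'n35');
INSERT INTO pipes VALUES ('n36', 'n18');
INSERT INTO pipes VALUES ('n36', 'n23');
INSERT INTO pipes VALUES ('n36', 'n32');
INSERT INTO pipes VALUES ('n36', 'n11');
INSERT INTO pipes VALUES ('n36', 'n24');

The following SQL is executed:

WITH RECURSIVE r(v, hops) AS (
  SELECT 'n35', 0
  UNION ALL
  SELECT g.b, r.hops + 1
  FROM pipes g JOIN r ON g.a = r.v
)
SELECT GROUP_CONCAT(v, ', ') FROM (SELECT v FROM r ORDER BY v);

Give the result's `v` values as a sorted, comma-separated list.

Base: (n35, hops=0).
Iteration 1: edges from {n35} -> (n11, hops=1), (n7, hops=1), (n9, hops=1).
Iteration 2: no outgoing edges from {n11,n7,n9}; recursion stops.

n11, n35, n7, n9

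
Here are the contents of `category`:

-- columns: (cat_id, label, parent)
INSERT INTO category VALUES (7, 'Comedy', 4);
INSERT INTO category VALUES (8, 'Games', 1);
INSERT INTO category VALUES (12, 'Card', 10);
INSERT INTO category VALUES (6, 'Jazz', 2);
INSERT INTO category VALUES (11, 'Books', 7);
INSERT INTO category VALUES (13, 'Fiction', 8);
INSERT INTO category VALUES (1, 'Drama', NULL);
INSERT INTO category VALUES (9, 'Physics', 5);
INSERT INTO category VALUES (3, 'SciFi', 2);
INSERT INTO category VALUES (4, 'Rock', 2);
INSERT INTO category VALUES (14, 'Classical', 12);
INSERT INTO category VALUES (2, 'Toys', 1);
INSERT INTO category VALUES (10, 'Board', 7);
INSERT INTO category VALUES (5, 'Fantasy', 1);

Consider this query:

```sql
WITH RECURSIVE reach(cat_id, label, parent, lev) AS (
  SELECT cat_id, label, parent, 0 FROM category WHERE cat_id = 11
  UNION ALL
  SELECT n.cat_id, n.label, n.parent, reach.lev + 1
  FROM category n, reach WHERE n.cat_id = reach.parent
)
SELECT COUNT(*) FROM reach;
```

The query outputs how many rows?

Base: cat_id=11 (Books), parent=7, lev 0.
Iteration 1: join on cat_id=7 -> Comedy (id 7, parent=4, lev 1).
Iteration 2: join on cat_id=4 -> Rock (id 4, parent=2, lev 2).
Iteration 3: join on cat_id=2 -> Toys (id 2, parent=1, lev 3).
Iteration 4: join on cat_id=1 -> Drama (id 1, parent=NULL, lev 4).
Iteration 5: parent is NULL; no match; recursion stops.
Total rows emitted: 5.

5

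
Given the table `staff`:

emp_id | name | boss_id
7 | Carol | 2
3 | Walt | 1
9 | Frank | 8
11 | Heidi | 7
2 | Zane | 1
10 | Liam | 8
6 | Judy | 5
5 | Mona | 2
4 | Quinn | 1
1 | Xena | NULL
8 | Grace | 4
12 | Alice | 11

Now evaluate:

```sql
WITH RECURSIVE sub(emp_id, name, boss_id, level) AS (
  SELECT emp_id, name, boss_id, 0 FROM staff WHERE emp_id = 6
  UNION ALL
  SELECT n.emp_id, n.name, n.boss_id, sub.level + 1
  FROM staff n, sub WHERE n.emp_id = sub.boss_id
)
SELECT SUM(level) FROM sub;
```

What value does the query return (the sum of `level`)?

Base: emp_id=6 (Judy), boss_id=5, level 0.
Iteration 1: join on emp_id=5 -> Mona (id 5, boss_id=2, level 1).
Iteration 2: join on emp_id=2 -> Zane (id 2, boss_id=1, level 2).
Iteration 3: join on emp_id=1 -> Xena (id 1, boss_id=NULL, level 3).
Iteration 4: boss_id is NULL; no match; recursion stops.
SUM(level) = 0 + 1 + 2 + 3 = 6.

6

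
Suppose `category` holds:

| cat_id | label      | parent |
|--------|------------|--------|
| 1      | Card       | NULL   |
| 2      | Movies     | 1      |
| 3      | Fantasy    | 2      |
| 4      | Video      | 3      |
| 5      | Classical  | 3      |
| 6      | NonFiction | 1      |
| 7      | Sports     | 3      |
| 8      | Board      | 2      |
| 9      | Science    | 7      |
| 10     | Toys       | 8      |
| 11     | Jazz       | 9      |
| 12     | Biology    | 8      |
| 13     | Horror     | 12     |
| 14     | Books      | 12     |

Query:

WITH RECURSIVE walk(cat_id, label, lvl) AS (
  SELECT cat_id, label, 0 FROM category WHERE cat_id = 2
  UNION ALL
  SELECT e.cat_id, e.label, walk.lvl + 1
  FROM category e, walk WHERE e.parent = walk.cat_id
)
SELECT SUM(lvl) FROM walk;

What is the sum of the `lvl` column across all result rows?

Base: cat_id=2 (Movies) at lvl 0.
Iteration 1: rows with parent in {2} -> Fantasy (id 3, lvl 1), Board (id 8, lvl 1).
Iteration 2: rows with parent in {3,8} -> Video (id 4, lvl 2), Classical (id 5, lvl 2), Sports (id 7, lvl 2), Toys (id 10, lvl 2), Biology (id 12, lvl 2).
Iteration 3: rows with parent in {4,5,7,10,12} -> Science (id 9, lvl 3), Horror (id 13, lvl 3), Books (id 14, lvl 3).
Iteration 4: rows with parent in {9,13,14} -> Jazz (id 11, lvl 4).
Iteration 5: no rows with parent in {11}; recursion stops.
SUM(lvl) = 0 + 1 + 1 + 2 + 2 + 2 + 2 + 2 + 3 + 3 + 3 + 4 = 25.

25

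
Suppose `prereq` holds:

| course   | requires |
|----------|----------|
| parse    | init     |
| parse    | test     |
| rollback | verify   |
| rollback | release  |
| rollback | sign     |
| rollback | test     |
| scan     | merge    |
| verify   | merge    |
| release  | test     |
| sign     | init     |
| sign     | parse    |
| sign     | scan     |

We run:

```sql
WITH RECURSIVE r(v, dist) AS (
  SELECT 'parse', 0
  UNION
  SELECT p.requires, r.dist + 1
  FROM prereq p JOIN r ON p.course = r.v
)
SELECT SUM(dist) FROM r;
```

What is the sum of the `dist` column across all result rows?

2

Base: (parse, dist=0).
Iteration 1: edges from {parse} -> (init, dist=1), (test, dist=1).
Iteration 2: no outgoing edges from {init,test}; recursion stops.
SUM(dist) = 0 + 1 + 1 = 2.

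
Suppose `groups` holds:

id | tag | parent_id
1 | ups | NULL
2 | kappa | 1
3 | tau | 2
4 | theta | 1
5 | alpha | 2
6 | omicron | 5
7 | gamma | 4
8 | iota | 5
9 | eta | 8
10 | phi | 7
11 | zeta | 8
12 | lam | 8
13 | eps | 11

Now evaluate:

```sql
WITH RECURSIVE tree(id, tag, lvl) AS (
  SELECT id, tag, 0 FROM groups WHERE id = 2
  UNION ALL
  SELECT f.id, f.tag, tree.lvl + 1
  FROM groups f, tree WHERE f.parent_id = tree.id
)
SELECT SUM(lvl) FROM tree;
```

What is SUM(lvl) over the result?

Base: id=2 (kappa) at lvl 0.
Iteration 1: rows with parent_id in {2} -> tau (id 3, lvl 1), alpha (id 5, lvl 1).
Iteration 2: rows with parent_id in {3,5} -> omicron (id 6, lvl 2), iota (id 8, lvl 2).
Iteration 3: rows with parent_id in {6,8} -> eta (id 9, lvl 3), zeta (id 11, lvl 3), lam (id 12, lvl 3).
Iteration 4: rows with parent_id in {9,11,12} -> eps (id 13, lvl 4).
Iteration 5: no rows with parent_id in {13}; recursion stops.
SUM(lvl) = 0 + 1 + 1 + 2 + 2 + 3 + 3 + 3 + 4 = 19.

19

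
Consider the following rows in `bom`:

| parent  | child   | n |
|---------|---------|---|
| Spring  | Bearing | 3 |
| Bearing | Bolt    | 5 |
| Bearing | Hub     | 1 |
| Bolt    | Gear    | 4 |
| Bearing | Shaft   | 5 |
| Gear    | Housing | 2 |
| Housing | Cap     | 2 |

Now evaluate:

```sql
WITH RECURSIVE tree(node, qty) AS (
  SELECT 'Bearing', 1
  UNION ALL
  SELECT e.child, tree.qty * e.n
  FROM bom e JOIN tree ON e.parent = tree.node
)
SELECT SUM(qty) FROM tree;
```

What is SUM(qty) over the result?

152

Base: (Bearing, qty=1).
Iteration 1: components of {Bearing} -> Bolt = 1*5 = 5, Hub = 1*1 = 1, Shaft = 1*5 = 5.
Iteration 2: components of {Bolt,Hub,Shaft} -> Gear = 5*4 = 20.
Iteration 3: components of {Gear} -> Housing = 20*2 = 40.
Iteration 4: components of {Housing} -> Cap = 40*2 = 80.
Iteration 5: no further components; recursion stops.
SUM(qty) = 1 + 5 + 1 + 5 + 20 + 40 + 80 = 152.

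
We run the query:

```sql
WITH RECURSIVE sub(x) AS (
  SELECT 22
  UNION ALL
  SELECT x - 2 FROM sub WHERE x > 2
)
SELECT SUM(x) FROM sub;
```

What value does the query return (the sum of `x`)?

132

Base: x=22.
Iteration 1: 22 > 2 holds -> x = 22 - 2 = 20.
Iteration 2: 20 > 2 holds -> x = 20 - 2 = 18.
Iteration 3: 18 > 2 holds -> x = 18 - 2 = 16.
Iteration 4: 16 > 2 holds -> x = 16 - 2 = 14.
Iteration 5: 14 > 2 holds -> x = 14 - 2 = 12.
Iteration 6: 12 > 2 holds -> x = 12 - 2 = 10.
Iteration 7: 10 > 2 holds -> x = 10 - 2 = 8.
Iteration 8: 8 > 2 holds -> x = 8 - 2 = 6.
Iteration 9: 6 > 2 holds -> x = 6 - 2 = 4.
Iteration 10: 4 > 2 holds -> x = 4 - 2 = 2.
Iteration 11: 2 > 2 fails; recursion stops.
SUM(x) = 22 + 20 + 18 + 16 + 14 + 12 + 10 + 8 + 6 + 4 + 2 = 132.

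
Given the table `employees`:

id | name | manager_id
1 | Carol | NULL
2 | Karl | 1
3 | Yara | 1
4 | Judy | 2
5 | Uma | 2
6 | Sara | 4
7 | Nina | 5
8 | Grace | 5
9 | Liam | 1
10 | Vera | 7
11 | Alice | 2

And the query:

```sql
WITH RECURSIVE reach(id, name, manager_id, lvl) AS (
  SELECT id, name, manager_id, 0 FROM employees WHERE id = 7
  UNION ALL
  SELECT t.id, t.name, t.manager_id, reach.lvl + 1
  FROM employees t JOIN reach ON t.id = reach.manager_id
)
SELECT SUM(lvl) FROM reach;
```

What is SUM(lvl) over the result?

Base: id=7 (Nina), manager_id=5, lvl 0.
Iteration 1: join on id=5 -> Uma (id 5, manager_id=2, lvl 1).
Iteration 2: join on id=2 -> Karl (id 2, manager_id=1, lvl 2).
Iteration 3: join on id=1 -> Carol (id 1, manager_id=NULL, lvl 3).
Iteration 4: manager_id is NULL; no match; recursion stops.
SUM(lvl) = 0 + 1 + 2 + 3 = 6.

6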